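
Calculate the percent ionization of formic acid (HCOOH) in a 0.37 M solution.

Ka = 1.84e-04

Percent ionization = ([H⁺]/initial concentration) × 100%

Using Ka equilibrium: x² + Ka×x - Ka×C = 0. Solving: [H⁺] = 8.1596e-03. Percent = (8.1596e-03/0.37) × 100

Percent ionization = 2.21%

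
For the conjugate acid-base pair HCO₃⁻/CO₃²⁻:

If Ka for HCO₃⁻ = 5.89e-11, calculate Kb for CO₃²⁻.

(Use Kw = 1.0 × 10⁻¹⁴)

For a conjugate pair Ka × Kb = Kw, so Kb = Kw/Ka = 1.0 × 10⁻¹⁴ / 5.89e-11 = 1.70e-04.

K_b = 1.70e-04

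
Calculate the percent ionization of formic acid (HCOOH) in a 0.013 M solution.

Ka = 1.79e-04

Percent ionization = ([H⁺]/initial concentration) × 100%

Using Ka equilibrium: x² + Ka×x - Ka×C = 0. Solving: [H⁺] = 1.4386e-03. Percent = (1.4386e-03/0.013) × 100

Percent ionization = 11.1%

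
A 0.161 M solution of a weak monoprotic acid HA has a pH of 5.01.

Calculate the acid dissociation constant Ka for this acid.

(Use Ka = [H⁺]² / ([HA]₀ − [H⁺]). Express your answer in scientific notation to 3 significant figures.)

[H⁺] = 10^(−pH) = 10^(−5.01) = 9.772e-06 M. For HA ⇌ H⁺ + A⁻, Ka = [H⁺][A⁻]/[HA] = [H⁺]² / ([HA]₀ − [H⁺]) = (9.772e-06)² / (0.161 − 9.772e-06) = 5.93e-10.

K_a = 5.93e-10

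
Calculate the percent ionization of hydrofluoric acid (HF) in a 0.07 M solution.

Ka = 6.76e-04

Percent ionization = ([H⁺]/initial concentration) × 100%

Using Ka equilibrium: x² + Ka×x - Ka×C = 0. Solving: [H⁺] = 6.5493e-03. Percent = (6.5493e-03/0.07) × 100

Percent ionization = 9.36%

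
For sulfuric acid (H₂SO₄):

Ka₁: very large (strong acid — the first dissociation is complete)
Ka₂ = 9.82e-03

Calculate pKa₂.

pKa₂ = -log(Ka₂) = -log(9.82e-03) = 2.01.

pK_{a2} = 2.01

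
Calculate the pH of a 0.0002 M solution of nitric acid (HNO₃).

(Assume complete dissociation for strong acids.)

[H⁺] = 0.0002 M for strong acid. pH = -log[H⁺] = -log(0.0002)

pH = 3.70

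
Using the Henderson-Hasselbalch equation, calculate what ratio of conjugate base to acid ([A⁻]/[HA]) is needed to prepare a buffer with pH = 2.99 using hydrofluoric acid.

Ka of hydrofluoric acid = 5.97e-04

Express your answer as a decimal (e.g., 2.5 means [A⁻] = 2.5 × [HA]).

pKa = -log(5.97e-04) = 3.2240. pH = pKa + log([A⁻]/[HA]), so log([A⁻]/[HA]) = pH − pKa = 2.99 − 3.2240 = -0.2340. [A⁻]/[HA] = 10^(-0.2340) = 0.583

[A⁻]/[HA] = 0.583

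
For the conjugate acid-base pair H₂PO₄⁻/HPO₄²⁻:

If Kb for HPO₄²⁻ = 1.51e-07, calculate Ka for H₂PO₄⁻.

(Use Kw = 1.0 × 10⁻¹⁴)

For a conjugate pair Ka × Kb = Kw, so Ka = Kw/Kb = 1.0 × 10⁻¹⁴ / 1.51e-07 = 6.62e-08.

K_a = 6.62e-08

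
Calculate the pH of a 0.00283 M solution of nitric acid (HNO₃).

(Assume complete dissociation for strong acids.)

[H⁺] = 0.00283 M for strong acid. pH = -log[H⁺] = -log(0.00283)

pH = 2.55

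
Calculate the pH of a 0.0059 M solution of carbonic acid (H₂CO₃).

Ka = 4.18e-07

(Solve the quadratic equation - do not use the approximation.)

x² + Ka×x - Ka×C = 0. Using quadratic formula: [H⁺] = 4.9452e-05

pH = 4.31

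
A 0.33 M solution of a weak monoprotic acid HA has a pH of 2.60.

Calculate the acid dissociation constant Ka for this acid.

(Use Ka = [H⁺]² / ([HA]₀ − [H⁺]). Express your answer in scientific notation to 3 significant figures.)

[H⁺] = 10^(−pH) = 10^(−2.60) = 2.512e-03 M. For HA ⇌ H⁺ + A⁻, Ka = [H⁺][A⁻]/[HA] = [H⁺]² / ([HA]₀ − [H⁺]) = (2.512e-03)² / (0.33 − 2.512e-03) = 1.93e-05.

K_a = 1.93e-05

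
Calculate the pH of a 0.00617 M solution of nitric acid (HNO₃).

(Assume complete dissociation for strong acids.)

[H⁺] = 0.00617 M for strong acid. pH = -log[H⁺] = -log(0.00617)

pH = 2.21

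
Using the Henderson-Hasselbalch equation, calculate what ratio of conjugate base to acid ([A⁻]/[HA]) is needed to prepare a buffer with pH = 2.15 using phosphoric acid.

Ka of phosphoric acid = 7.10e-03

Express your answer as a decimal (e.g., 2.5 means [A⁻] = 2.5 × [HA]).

pKa = -log(7.10e-03) = 2.1487. pH = pKa + log([A⁻]/[HA]), so log([A⁻]/[HA]) = pH − pKa = 2.15 − 2.1487 = 0.0013. [A⁻]/[HA] = 10^(0.0013) = 1.00

[A⁻]/[HA] = 1.00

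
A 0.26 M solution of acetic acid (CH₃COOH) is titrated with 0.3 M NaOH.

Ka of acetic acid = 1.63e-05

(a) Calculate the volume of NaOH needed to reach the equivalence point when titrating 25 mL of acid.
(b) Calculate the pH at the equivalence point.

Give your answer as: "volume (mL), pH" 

moles acid = 0.26 × 25/1000 = 0.0065 mol; V_base = moles/0.3 × 1000 = 21.7 mL. At equivalence only the conjugate base is present: [A⁻] = 0.0065/0.047 = 1.3929e-01 M. Kb = Kw/Ka = 6.13e-10; [OH⁻] = √(Kb × [A⁻]) = 9.2440e-06; pOH = 5.03; pH = 14 - pOH = 8.97.

V = 21.7 mL, pH = 8.97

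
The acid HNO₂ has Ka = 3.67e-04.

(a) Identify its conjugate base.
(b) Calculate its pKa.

(a) The conjugate base is formed by removing one H⁺ from HNO₂, giving NO₂⁻. (b) pKa = -log(Ka) = -log(3.67e-04) = 3.44.

Conjugate base: NO₂⁻; pK_a = 3.44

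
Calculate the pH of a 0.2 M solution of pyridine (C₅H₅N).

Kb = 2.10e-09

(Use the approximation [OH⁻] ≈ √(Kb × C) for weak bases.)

[OH⁻] = √(Kb × C) = √(2.10e-09 × 0.2) = 2.0494e-05. pOH = 4.69, pH = 14 - pOH

pH = 9.31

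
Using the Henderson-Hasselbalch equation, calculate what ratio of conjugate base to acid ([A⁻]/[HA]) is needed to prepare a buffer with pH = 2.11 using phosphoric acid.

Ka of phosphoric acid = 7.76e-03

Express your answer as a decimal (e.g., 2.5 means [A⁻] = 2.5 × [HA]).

pKa = -log(7.76e-03) = 2.1101. pH = pKa + log([A⁻]/[HA]), so log([A⁻]/[HA]) = pH − pKa = 2.11 − 2.1101 = -0.0001. [A⁻]/[HA] = 10^(-0.0001) = 1.00

[A⁻]/[HA] = 1.00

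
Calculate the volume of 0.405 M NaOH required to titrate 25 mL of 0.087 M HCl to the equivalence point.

At equivalence: moles acid = moles base. moles HCl = 0.087 × 25/1000 = 0.002175 mol. V_base = moles / 0.405 × 1000 = 5.4 mL.

V_{base} = 5.4 mL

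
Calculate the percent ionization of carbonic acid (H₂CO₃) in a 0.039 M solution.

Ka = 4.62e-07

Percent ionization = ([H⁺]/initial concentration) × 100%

Using Ka equilibrium: x² + Ka×x - Ka×C = 0. Solving: [H⁺] = 1.3400e-04. Percent = (1.3400e-04/0.039) × 100

Percent ionization = 0.344%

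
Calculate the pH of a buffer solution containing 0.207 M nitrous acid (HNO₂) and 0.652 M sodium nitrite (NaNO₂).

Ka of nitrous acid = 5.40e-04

pKa = -log(5.40e-04) = 3.27. pH = pKa + log([A⁻]/[HA]) = 3.27 + log(0.652/0.207)

pH = 3.77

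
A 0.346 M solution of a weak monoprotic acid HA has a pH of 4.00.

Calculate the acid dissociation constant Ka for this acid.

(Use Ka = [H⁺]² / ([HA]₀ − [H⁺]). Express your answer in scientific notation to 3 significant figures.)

[H⁺] = 10^(−pH) = 10^(−4.00) = 1.000e-04 M. For HA ⇌ H⁺ + A⁻, Ka = [H⁺][A⁻]/[HA] = [H⁺]² / ([HA]₀ − [H⁺]) = (1.000e-04)² / (0.346 − 1.000e-04) = 2.89e-08.

K_a = 2.89e-08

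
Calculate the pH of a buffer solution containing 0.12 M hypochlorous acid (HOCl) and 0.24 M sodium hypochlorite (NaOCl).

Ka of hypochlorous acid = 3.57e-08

pKa = -log(3.57e-08) = 7.45. pH = pKa + log([A⁻]/[HA]) = 7.45 + log(0.24/0.12)

pH = 7.75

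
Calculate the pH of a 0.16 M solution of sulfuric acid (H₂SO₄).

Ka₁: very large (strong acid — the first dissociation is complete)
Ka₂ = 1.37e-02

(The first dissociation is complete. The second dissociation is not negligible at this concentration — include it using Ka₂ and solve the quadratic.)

First dissociation is complete: [H⁺]₀ = [HSO₄⁻]₀ = C = 0.16 M. Second dissociation HSO₄⁻ ⇌ H⁺ + SO₄²⁻: let x = [SO₄²⁻]. Ka₂ = (C + x)·x / (C − x) = 1.37e-02 → x² + (C + Ka₂)·x − Ka₂·C = 0 → x² + 0.17370·x − 2.192e-03 = 0. x = (−0.17370 + √(0.17370² + 4 × 2.192e-03)) / 2 = 1.1816e-02 M. [H⁺] = C + x = 0.16 + 1.1816e-02 = 1.7182e-01 M. pH = -log(1.7182e-01) = 0.76.

pH = 0.76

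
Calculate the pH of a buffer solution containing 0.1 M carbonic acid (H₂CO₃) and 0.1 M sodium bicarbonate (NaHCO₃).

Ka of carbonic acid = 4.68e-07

pKa = -log(4.68e-07) = 6.33. pH = pKa + log([A⁻]/[HA]) = 6.33 + log(0.1/0.1)

pH = 6.33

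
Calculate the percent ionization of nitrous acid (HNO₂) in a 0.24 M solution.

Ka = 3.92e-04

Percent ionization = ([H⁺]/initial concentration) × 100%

Using Ka equilibrium: x² + Ka×x - Ka×C = 0. Solving: [H⁺] = 9.5055e-03. Percent = (9.5055e-03/0.24) × 100

Percent ionization = 3.96%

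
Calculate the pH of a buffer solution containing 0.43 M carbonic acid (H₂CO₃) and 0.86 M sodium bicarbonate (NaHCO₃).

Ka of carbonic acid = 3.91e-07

pKa = -log(3.91e-07) = 6.41. pH = pKa + log([A⁻]/[HA]) = 6.41 + log(0.86/0.43)

pH = 6.71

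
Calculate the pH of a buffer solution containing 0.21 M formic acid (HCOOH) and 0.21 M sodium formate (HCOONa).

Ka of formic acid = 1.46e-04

pKa = -log(1.46e-04) = 3.84. pH = pKa + log([A⁻]/[HA]) = 3.84 + log(0.21/0.21)

pH = 3.84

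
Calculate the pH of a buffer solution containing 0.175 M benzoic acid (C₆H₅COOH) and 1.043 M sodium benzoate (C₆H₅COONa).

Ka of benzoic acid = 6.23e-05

pKa = -log(6.23e-05) = 4.21. pH = pKa + log([A⁻]/[HA]) = 4.21 + log(1.043/0.175)

pH = 4.98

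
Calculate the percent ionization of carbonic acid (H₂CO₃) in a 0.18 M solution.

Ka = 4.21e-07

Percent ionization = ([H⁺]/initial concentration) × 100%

Using Ka equilibrium: x² + Ka×x - Ka×C = 0. Solving: [H⁺] = 2.7507e-04. Percent = (2.7507e-04/0.18) × 100

Percent ionization = 0.153%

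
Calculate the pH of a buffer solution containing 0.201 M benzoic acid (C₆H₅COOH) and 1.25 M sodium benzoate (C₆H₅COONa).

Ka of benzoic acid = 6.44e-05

pKa = -log(6.44e-05) = 4.19. pH = pKa + log([A⁻]/[HA]) = 4.19 + log(1.25/0.201)

pH = 4.98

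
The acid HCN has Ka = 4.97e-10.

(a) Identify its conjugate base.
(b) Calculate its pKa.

(a) The conjugate base is formed by removing one H⁺ from HCN, giving CN⁻. (b) pKa = -log(Ka) = -log(4.97e-10) = 9.30.

Conjugate base: CN⁻; pK_a = 9.30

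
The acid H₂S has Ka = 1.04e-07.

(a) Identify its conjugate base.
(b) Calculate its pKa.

(a) The conjugate base is formed by removing one H⁺ from H₂S, giving HS⁻. (b) pKa = -log(Ka) = -log(1.04e-07) = 6.98.

Conjugate base: HS⁻; pK_a = 6.98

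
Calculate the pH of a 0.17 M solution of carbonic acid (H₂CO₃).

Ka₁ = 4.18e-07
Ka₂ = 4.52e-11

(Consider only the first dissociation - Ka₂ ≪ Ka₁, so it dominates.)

First dissociation dominates. From Ka₁ = [H⁺][HA⁻]/[H₂A], x² + Ka₁·x − Ka₁·C = 0 with C = 0.17 M and Ka₁ = 4.18e-07. Solving: [H⁺] = (−Ka₁ + √(Ka₁² + 4·Ka₁·C)) / 2 = 2.6636e-04 M. pH = -log(2.6636e-04) = 3.57.

pH = 3.57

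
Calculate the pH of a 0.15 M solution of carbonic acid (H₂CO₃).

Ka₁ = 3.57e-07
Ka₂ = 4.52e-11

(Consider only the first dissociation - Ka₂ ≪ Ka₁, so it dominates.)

First dissociation dominates. From Ka₁ = [H⁺][HA⁻]/[H₂A], x² + Ka₁·x − Ka₁·C = 0 with C = 0.15 M and Ka₁ = 3.57e-07. Solving: [H⁺] = (−Ka₁ + √(Ka₁² + 4·Ka₁·C)) / 2 = 2.3123e-04 M. pH = -log(2.3123e-04) = 3.64.

pH = 3.64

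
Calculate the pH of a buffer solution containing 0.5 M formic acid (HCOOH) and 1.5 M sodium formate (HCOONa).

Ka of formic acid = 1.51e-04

pKa = -log(1.51e-04) = 3.82. pH = pKa + log([A⁻]/[HA]) = 3.82 + log(1.5/0.5)

pH = 4.30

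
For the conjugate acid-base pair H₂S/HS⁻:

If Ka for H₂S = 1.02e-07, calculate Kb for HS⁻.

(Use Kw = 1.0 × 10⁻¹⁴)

For a conjugate pair Ka × Kb = Kw, so Kb = Kw/Ka = 1.0 × 10⁻¹⁴ / 1.02e-07 = 9.80e-08.

K_b = 9.80e-08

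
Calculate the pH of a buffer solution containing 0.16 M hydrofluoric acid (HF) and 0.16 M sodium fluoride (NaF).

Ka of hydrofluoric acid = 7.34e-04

pKa = -log(7.34e-04) = 3.13. pH = pKa + log([A⁻]/[HA]) = 3.13 + log(0.16/0.16)

pH = 3.13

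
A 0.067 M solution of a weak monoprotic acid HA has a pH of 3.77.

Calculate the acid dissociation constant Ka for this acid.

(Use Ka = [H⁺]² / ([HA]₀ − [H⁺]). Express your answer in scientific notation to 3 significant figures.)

[H⁺] = 10^(−pH) = 10^(−3.77) = 1.698e-04 M. For HA ⇌ H⁺ + A⁻, Ka = [H⁺][A⁻]/[HA] = [H⁺]² / ([HA]₀ − [H⁺]) = (1.698e-04)² / (0.067 − 1.698e-04) = 4.32e-07.

K_a = 4.32e-07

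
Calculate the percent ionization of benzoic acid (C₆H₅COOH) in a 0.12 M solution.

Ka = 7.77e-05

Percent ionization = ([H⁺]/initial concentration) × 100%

Using Ka equilibrium: x² + Ka×x - Ka×C = 0. Solving: [H⁺] = 3.0149e-03. Percent = (3.0149e-03/0.12) × 100

Percent ionization = 2.51%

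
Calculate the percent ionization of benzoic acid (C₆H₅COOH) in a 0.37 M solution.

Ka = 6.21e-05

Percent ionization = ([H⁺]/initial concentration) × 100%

Using Ka equilibrium: x² + Ka×x - Ka×C = 0. Solving: [H⁺] = 4.7625e-03. Percent = (4.7625e-03/0.37) × 100

Percent ionization = 1.29%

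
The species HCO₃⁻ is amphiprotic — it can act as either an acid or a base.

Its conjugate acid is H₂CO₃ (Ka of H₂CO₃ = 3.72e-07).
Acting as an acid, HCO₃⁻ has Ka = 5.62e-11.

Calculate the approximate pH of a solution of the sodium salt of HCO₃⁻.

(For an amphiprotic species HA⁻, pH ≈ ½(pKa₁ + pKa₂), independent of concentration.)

pKa₁ = -log(3.72e-07) = 6.43; pKa₂ = -log(5.62e-11) = 10.25. For an amphiprotic species, pH ≈ ½(pKa₁ + pKa₂) = ½(6.43 + 10.25) = 8.34.

pH = 8.34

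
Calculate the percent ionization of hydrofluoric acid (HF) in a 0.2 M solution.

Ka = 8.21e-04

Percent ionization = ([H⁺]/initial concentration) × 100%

Using Ka equilibrium: x² + Ka×x - Ka×C = 0. Solving: [H⁺] = 1.2410e-02. Percent = (1.2410e-02/0.2) × 100

Percent ionization = 6.21%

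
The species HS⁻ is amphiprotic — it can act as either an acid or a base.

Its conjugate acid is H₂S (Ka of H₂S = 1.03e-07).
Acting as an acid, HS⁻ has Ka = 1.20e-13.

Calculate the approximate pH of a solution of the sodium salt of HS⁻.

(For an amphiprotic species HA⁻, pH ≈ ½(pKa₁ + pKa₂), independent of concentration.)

pKa₁ = -log(1.03e-07) = 6.99; pKa₂ = -log(1.20e-13) = 12.92. For an amphiprotic species, pH ≈ ½(pKa₁ + pKa₂) = ½(6.99 + 12.92) = 9.95.

pH = 9.95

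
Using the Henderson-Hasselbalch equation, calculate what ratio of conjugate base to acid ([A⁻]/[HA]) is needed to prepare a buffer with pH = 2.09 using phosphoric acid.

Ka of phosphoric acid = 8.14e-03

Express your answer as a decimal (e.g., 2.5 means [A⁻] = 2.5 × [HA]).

pKa = -log(8.14e-03) = 2.0894. pH = pKa + log([A⁻]/[HA]), so log([A⁻]/[HA]) = pH − pKa = 2.09 − 2.0894 = 0.0006. [A⁻]/[HA] = 10^(0.0006) = 1.00

[A⁻]/[HA] = 1.00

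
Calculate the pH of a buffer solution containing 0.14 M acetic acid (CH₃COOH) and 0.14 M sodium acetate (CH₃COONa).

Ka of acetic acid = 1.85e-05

pKa = -log(1.85e-05) = 4.73. pH = pKa + log([A⁻]/[HA]) = 4.73 + log(0.14/0.14)

pH = 4.73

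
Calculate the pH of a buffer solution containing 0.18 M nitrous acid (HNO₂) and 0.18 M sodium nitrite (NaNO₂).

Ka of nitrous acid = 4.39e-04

pKa = -log(4.39e-04) = 3.36. pH = pKa + log([A⁻]/[HA]) = 3.36 + log(0.18/0.18)

pH = 3.36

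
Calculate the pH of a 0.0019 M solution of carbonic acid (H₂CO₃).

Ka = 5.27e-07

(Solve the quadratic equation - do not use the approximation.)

x² + Ka×x - Ka×C = 0. Using quadratic formula: [H⁺] = 3.1381e-05

pH = 4.50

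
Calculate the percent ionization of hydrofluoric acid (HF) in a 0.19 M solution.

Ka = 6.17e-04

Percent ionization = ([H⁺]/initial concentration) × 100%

Using Ka equilibrium: x² + Ka×x - Ka×C = 0. Solving: [H⁺] = 1.0523e-02. Percent = (1.0523e-02/0.19) × 100

Percent ionization = 5.54%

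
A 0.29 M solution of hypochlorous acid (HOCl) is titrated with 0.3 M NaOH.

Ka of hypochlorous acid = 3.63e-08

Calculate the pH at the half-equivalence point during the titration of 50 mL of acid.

At half-equivalence [HA] = [A⁻], so Henderson-Hasselbalch gives pH = pKa = -log(3.63e-08) = 7.44.

pH = pKa = 7.44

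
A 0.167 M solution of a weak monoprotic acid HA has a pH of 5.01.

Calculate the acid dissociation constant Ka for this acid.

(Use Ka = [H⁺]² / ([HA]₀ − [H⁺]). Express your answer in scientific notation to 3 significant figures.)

[H⁺] = 10^(−pH) = 10^(−5.01) = 9.772e-06 M. For HA ⇌ H⁺ + A⁻, Ka = [H⁺][A⁻]/[HA] = [H⁺]² / ([HA]₀ − [H⁺]) = (9.772e-06)² / (0.167 − 9.772e-06) = 5.72e-10.

K_a = 5.72e-10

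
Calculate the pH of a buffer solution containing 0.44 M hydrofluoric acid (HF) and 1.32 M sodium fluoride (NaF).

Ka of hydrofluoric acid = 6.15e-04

pKa = -log(6.15e-04) = 3.21. pH = pKa + log([A⁻]/[HA]) = 3.21 + log(1.32/0.44)

pH = 3.69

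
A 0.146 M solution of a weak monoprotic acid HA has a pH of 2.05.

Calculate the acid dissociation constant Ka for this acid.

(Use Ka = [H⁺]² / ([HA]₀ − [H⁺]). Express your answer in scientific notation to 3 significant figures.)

[H⁺] = 10^(−pH) = 10^(−2.05) = 8.913e-03 M. For HA ⇌ H⁺ + A⁻, Ka = [H⁺][A⁻]/[HA] = [H⁺]² / ([HA]₀ − [H⁺]) = (8.913e-03)² / (0.146 − 8.913e-03) = 5.79e-04.

K_a = 5.79e-04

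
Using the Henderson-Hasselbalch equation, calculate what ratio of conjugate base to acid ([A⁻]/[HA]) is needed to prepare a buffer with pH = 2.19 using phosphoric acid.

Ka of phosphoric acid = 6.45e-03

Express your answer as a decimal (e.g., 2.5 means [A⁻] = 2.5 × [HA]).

pKa = -log(6.45e-03) = 2.1904. pH = pKa + log([A⁻]/[HA]), so log([A⁻]/[HA]) = pH − pKa = 2.19 − 2.1904 = -0.0004. [A⁻]/[HA] = 10^(-0.0004) = 0.999

[A⁻]/[HA] = 0.999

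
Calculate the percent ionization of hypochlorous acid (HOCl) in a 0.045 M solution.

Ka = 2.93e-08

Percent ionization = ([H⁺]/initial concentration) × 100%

Using Ka equilibrium: x² + Ka×x - Ka×C = 0. Solving: [H⁺] = 3.6297e-05. Percent = (3.6297e-05/0.045) × 100

Percent ionization = 0.0807%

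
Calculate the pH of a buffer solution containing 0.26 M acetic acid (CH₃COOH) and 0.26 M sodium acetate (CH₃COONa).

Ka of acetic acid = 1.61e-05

pKa = -log(1.61e-05) = 4.79. pH = pKa + log([A⁻]/[HA]) = 4.79 + log(0.26/0.26)

pH = 4.79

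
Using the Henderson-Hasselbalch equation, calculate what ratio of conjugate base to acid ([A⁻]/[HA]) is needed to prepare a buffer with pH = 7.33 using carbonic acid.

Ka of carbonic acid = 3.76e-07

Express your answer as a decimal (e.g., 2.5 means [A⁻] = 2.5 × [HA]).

pKa = -log(3.76e-07) = 6.4248. pH = pKa + log([A⁻]/[HA]), so log([A⁻]/[HA]) = pH − pKa = 7.33 − 6.4248 = 0.9052. [A⁻]/[HA] = 10^(0.9052) = 8.04

[A⁻]/[HA] = 8.04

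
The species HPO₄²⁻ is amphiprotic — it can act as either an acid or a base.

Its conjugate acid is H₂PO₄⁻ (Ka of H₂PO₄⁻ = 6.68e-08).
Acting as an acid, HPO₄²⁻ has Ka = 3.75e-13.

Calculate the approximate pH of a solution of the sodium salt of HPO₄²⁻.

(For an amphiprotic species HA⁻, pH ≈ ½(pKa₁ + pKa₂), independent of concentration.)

pKa₁ = -log(6.68e-08) = 7.18; pKa₂ = -log(3.75e-13) = 12.43. For an amphiprotic species, pH ≈ ½(pKa₁ + pKa₂) = ½(7.18 + 12.43) = 9.80.

pH = 9.80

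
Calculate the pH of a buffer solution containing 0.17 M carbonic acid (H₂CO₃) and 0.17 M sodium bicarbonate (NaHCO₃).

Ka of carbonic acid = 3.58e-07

pKa = -log(3.58e-07) = 6.45. pH = pKa + log([A⁻]/[HA]) = 6.45 + log(0.17/0.17)

pH = 6.45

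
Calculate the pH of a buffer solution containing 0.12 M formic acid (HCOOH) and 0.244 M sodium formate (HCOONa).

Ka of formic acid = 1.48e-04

pKa = -log(1.48e-04) = 3.83. pH = pKa + log([A⁻]/[HA]) = 3.83 + log(0.244/0.12)

pH = 4.14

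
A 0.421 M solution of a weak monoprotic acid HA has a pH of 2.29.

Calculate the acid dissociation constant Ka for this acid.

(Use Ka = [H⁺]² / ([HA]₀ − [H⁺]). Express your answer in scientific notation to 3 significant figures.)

[H⁺] = 10^(−pH) = 10^(−2.29) = 5.129e-03 M. For HA ⇌ H⁺ + A⁻, Ka = [H⁺][A⁻]/[HA] = [H⁺]² / ([HA]₀ − [H⁺]) = (5.129e-03)² / (0.421 − 5.129e-03) = 6.32e-05.

K_a = 6.32e-05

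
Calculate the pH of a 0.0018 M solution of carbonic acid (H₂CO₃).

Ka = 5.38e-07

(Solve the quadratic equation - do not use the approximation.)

x² + Ka×x - Ka×C = 0. Using quadratic formula: [H⁺] = 3.0851e-05

pH = 4.51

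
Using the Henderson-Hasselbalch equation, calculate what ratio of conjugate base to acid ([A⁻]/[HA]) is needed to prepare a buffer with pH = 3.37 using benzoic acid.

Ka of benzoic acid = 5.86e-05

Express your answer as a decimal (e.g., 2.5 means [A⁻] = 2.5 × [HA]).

pKa = -log(5.86e-05) = 4.2321. pH = pKa + log([A⁻]/[HA]), so log([A⁻]/[HA]) = pH − pKa = 3.37 − 4.2321 = -0.8621. [A⁻]/[HA] = 10^(-0.8621) = 0.137

[A⁻]/[HA] = 0.137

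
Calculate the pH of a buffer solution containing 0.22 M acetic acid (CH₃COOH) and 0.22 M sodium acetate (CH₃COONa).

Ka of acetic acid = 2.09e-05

pKa = -log(2.09e-05) = 4.68. pH = pKa + log([A⁻]/[HA]) = 4.68 + log(0.22/0.22)

pH = 4.68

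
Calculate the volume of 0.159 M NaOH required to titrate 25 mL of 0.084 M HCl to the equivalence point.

At equivalence: moles acid = moles base. moles HCl = 0.084 × 25/1000 = 0.0021 mol. V_base = moles / 0.159 × 1000 = 13.2 mL.

V_{base} = 13.2 mL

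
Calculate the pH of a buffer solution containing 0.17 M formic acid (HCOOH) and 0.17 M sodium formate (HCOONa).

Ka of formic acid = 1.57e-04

pKa = -log(1.57e-04) = 3.80. pH = pKa + log([A⁻]/[HA]) = 3.80 + log(0.17/0.17)

pH = 3.80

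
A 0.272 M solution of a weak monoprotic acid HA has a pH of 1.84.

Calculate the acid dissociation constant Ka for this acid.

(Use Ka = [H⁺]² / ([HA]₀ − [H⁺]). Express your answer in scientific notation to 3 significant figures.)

[H⁺] = 10^(−pH) = 10^(−1.84) = 1.445e-02 M. For HA ⇌ H⁺ + A⁻, Ka = [H⁺][A⁻]/[HA] = [H⁺]² / ([HA]₀ − [H⁺]) = (1.445e-02)² / (0.272 − 1.445e-02) = 8.11e-04.

K_a = 8.11e-04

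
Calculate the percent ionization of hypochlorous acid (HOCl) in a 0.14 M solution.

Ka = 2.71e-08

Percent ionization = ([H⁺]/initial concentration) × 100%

Using Ka equilibrium: x² + Ka×x - Ka×C = 0. Solving: [H⁺] = 6.1582e-05. Percent = (6.1582e-05/0.14) × 100

Percent ionization = 0.044%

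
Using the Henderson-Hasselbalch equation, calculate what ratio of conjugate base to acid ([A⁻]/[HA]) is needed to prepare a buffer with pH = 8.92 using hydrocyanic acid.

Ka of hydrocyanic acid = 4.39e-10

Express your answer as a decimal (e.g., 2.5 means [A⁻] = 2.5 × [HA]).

pKa = -log(4.39e-10) = 9.3575. pH = pKa + log([A⁻]/[HA]), so log([A⁻]/[HA]) = pH − pKa = 8.92 − 9.3575 = -0.4375. [A⁻]/[HA] = 10^(-0.4375) = 0.365

[A⁻]/[HA] = 0.365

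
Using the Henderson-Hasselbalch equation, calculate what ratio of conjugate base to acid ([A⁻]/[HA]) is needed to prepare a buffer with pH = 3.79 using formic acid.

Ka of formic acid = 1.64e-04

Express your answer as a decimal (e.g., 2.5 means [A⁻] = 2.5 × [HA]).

pKa = -log(1.64e-04) = 3.7852. pH = pKa + log([A⁻]/[HA]), so log([A⁻]/[HA]) = pH − pKa = 3.79 − 3.7852 = 0.0048. [A⁻]/[HA] = 10^(0.0048) = 1.01

[A⁻]/[HA] = 1.01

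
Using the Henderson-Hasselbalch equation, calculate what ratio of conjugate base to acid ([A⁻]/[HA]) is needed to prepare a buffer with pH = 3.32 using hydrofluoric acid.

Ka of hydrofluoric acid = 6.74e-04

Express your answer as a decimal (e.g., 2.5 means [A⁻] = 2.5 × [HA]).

pKa = -log(6.74e-04) = 3.1713. pH = pKa + log([A⁻]/[HA]), so log([A⁻]/[HA]) = pH − pKa = 3.32 − 3.1713 = 0.1487. [A⁻]/[HA] = 10^(0.1487) = 1.41

[A⁻]/[HA] = 1.41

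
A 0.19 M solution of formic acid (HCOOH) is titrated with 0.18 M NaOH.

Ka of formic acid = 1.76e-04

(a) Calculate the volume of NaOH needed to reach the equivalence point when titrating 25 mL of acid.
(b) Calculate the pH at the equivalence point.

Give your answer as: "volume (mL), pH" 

moles acid = 0.19 × 25/1000 = 0.00475 mol; V_base = moles/0.18 × 1000 = 26.4 mL. At equivalence only the conjugate base is present: [A⁻] = 0.00475/0.051 = 9.2432e-02 M. Kb = Kw/Ka = 5.68e-11; [OH⁻] = √(Kb × [A⁻]) = 2.2917e-06; pOH = 5.64; pH = 14 - pOH = 8.36.

V = 26.4 mL, pH = 8.36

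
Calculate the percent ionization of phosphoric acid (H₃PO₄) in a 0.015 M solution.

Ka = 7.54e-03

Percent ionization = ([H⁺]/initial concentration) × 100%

Using Ka equilibrium: x² + Ka×x - Ka×C = 0. Solving: [H⁺] = 7.5133e-03. Percent = (7.5133e-03/0.015) × 100

Percent ionization = 50.1%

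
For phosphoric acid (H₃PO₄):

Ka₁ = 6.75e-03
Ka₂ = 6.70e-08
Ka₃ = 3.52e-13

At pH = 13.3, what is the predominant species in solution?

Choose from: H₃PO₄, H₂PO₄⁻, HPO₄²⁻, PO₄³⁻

pKa₁ = 2.17, pKa₂ = 7.17, pKa₃ = 12.45. For a polyprotic acid the predominant species crosses at each pKa: below pKa_n the protonated form dominates, above it the deprotonated form does. At pH = 13.3, the predominant species is PO₄³⁻.

PO₄³⁻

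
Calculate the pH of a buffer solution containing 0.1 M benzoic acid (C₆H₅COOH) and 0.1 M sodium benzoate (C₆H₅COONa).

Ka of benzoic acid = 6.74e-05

pKa = -log(6.74e-05) = 4.17. pH = pKa + log([A⁻]/[HA]) = 4.17 + log(0.1/0.1)

pH = 4.17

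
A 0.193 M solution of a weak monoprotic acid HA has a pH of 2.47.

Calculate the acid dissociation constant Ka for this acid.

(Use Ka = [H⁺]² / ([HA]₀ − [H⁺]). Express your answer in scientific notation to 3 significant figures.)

[H⁺] = 10^(−pH) = 10^(−2.47) = 3.388e-03 M. For HA ⇌ H⁺ + A⁻, Ka = [H⁺][A⁻]/[HA] = [H⁺]² / ([HA]₀ − [H⁺]) = (3.388e-03)² / (0.193 − 3.388e-03) = 6.06e-05.

K_a = 6.06e-05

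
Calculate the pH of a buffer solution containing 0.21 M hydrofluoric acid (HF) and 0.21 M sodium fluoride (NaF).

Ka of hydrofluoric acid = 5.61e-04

pKa = -log(5.61e-04) = 3.25. pH = pKa + log([A⁻]/[HA]) = 3.25 + log(0.21/0.21)

pH = 3.25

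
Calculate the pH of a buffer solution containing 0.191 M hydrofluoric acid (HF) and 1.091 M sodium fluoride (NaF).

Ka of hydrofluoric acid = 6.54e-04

pKa = -log(6.54e-04) = 3.18. pH = pKa + log([A⁻]/[HA]) = 3.18 + log(1.091/0.191)

pH = 3.94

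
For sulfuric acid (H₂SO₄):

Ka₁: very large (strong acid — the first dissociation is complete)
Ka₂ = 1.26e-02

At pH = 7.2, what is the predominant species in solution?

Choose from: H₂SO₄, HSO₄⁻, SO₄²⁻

The first dissociation is complete, so H₂SO₄ itself is never the predominant species in water; pKa₂ = -log(1.26e-02) = 1.90. For a polyprotic acid the predominant species crosses at each pKa: below pKa_n the protonated form dominates, above it the deprotonated form does. At pH = 7.2, the predominant species is SO₄²⁻.

SO₄²⁻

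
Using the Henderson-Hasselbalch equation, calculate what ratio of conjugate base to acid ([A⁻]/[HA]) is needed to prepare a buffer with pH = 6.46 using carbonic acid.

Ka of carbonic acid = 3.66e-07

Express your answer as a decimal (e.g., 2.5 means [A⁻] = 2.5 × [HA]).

pKa = -log(3.66e-07) = 6.4365. pH = pKa + log([A⁻]/[HA]), so log([A⁻]/[HA]) = pH − pKa = 6.46 − 6.4365 = 0.0235. [A⁻]/[HA] = 10^(0.0235) = 1.06

[A⁻]/[HA] = 1.06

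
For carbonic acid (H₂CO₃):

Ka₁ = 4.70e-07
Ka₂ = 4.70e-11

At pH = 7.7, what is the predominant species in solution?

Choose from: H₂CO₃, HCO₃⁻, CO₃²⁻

pKa₁ = 6.33, pKa₂ = 10.33. For a polyprotic acid the predominant species crosses at each pKa: below pKa_n the protonated form dominates, above it the deprotonated form does. At pH = 7.7, the predominant species is HCO₃⁻.

HCO₃⁻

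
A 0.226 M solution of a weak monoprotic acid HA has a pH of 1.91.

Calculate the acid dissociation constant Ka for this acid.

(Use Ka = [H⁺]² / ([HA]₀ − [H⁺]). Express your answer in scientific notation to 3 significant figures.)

[H⁺] = 10^(−pH) = 10^(−1.91) = 1.230e-02 M. For HA ⇌ H⁺ + A⁻, Ka = [H⁺][A⁻]/[HA] = [H⁺]² / ([HA]₀ − [H⁺]) = (1.230e-02)² / (0.226 − 1.230e-02) = 7.08e-04.

K_a = 7.08e-04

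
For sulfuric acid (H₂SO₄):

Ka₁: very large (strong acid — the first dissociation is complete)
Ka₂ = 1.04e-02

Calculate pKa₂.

pKa₂ = -log(Ka₂) = -log(1.04e-02) = 1.98.

pK_{a2} = 1.98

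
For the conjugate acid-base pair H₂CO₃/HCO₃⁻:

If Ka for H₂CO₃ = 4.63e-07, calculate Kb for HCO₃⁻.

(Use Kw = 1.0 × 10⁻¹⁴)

For a conjugate pair Ka × Kb = Kw, so Kb = Kw/Ka = 1.0 × 10⁻¹⁴ / 4.63e-07 = 2.16e-08.

K_b = 2.16e-08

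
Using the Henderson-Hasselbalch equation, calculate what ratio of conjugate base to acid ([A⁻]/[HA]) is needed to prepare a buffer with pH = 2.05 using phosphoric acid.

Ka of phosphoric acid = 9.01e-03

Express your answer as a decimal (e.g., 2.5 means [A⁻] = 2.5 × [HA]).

pKa = -log(9.01e-03) = 2.0453. pH = pKa + log([A⁻]/[HA]), so log([A⁻]/[HA]) = pH − pKa = 2.05 − 2.0453 = 0.0047. [A⁻]/[HA] = 10^(0.0047) = 1.01

[A⁻]/[HA] = 1.01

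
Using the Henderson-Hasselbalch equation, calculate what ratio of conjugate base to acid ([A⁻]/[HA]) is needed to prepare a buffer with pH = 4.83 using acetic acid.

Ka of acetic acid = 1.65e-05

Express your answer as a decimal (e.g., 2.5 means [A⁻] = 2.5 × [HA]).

pKa = -log(1.65e-05) = 4.7825. pH = pKa + log([A⁻]/[HA]), so log([A⁻]/[HA]) = pH − pKa = 4.83 − 4.7825 = 0.0475. [A⁻]/[HA] = 10^(0.0475) = 1.12

[A⁻]/[HA] = 1.12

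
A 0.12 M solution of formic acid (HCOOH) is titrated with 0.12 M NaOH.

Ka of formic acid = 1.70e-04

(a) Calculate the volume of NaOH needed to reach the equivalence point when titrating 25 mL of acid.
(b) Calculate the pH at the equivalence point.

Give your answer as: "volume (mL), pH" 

moles acid = 0.12 × 25/1000 = 0.003 mol; V_base = moles/0.12 × 1000 = 25.0 mL. At equivalence only the conjugate base is present: [A⁻] = 0.003/0.050 = 6.0000e-02 M. Kb = Kw/Ka = 5.88e-11; [OH⁻] = √(Kb × [A⁻]) = 1.8787e-06; pOH = 5.73; pH = 14 - pOH = 8.27.

V = 25.0 mL, pH = 8.27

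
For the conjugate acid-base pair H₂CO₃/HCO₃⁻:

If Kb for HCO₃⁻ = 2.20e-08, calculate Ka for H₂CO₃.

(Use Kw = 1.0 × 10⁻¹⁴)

For a conjugate pair Ka × Kb = Kw, so Ka = Kw/Kb = 1.0 × 10⁻¹⁴ / 2.20e-08 = 4.55e-07.

K_a = 4.55e-07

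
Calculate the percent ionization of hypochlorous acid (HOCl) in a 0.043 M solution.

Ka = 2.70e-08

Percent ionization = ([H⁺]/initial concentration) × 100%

Using Ka equilibrium: x² + Ka×x - Ka×C = 0. Solving: [H⁺] = 3.4060e-05. Percent = (3.4060e-05/0.043) × 100

Percent ionization = 0.0792%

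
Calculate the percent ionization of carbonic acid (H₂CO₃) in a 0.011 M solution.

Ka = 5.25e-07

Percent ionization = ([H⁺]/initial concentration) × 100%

Using Ka equilibrium: x² + Ka×x - Ka×C = 0. Solving: [H⁺] = 7.5731e-05. Percent = (7.5731e-05/0.011) × 100

Percent ionization = 0.688%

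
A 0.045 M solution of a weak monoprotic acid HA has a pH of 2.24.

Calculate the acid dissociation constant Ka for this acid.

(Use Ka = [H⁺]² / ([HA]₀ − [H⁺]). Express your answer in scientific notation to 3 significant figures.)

[H⁺] = 10^(−pH) = 10^(−2.24) = 5.754e-03 M. For HA ⇌ H⁺ + A⁻, Ka = [H⁺][A⁻]/[HA] = [H⁺]² / ([HA]₀ − [H⁺]) = (5.754e-03)² / (0.045 − 5.754e-03) = 8.44e-04.

K_a = 8.44e-04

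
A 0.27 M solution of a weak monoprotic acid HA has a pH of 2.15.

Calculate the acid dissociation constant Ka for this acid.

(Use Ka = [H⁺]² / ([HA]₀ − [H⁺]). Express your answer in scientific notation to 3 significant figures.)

[H⁺] = 10^(−pH) = 10^(−2.15) = 7.079e-03 M. For HA ⇌ H⁺ + A⁻, Ka = [H⁺][A⁻]/[HA] = [H⁺]² / ([HA]₀ − [H⁺]) = (7.079e-03)² / (0.27 − 7.079e-03) = 1.91e-04.

K_a = 1.91e-04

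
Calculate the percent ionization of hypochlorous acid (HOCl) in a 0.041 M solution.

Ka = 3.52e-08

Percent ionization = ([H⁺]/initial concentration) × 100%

Using Ka equilibrium: x² + Ka×x - Ka×C = 0. Solving: [H⁺] = 3.7972e-05. Percent = (3.7972e-05/0.041) × 100

Percent ionization = 0.0926%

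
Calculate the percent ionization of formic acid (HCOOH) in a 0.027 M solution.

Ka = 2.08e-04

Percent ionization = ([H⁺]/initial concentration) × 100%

Using Ka equilibrium: x² + Ka×x - Ka×C = 0. Solving: [H⁺] = 2.2681e-03. Percent = (2.2681e-03/0.027) × 100

Percent ionization = 8.4%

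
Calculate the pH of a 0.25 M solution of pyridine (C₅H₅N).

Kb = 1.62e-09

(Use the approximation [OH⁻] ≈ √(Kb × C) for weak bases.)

[OH⁻] = √(Kb × C) = √(1.62e-09 × 0.25) = 2.0125e-05. pOH = 4.70, pH = 14 - pOH

pH = 9.30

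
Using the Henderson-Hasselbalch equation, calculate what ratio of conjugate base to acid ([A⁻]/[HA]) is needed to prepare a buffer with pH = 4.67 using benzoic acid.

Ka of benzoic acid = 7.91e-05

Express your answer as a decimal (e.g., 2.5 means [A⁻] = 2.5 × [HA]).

pKa = -log(7.91e-05) = 4.1018. pH = pKa + log([A⁻]/[HA]), so log([A⁻]/[HA]) = pH − pKa = 4.67 − 4.1018 = 0.5682. [A⁻]/[HA] = 10^(0.5682) = 3.70

[A⁻]/[HA] = 3.70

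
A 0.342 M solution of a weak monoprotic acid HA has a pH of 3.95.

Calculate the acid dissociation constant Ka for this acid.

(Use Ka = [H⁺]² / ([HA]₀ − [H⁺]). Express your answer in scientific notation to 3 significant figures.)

[H⁺] = 10^(−pH) = 10^(−3.95) = 1.122e-04 M. For HA ⇌ H⁺ + A⁻, Ka = [H⁺][A⁻]/[HA] = [H⁺]² / ([HA]₀ − [H⁺]) = (1.122e-04)² / (0.342 − 1.122e-04) = 3.68e-08.

K_a = 3.68e-08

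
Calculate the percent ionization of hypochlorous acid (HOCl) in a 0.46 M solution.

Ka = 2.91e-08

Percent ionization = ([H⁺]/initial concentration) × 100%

Using Ka equilibrium: x² + Ka×x - Ka×C = 0. Solving: [H⁺] = 1.1568e-04. Percent = (1.1568e-04/0.46) × 100

Percent ionization = 0.0251%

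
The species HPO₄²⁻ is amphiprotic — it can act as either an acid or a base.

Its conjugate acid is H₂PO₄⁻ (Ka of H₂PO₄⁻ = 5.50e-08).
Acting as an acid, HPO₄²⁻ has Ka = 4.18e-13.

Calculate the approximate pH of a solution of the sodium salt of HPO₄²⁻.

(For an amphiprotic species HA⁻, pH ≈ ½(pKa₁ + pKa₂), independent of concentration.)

pKa₁ = -log(5.50e-08) = 7.26; pKa₂ = -log(4.18e-13) = 12.38. For an amphiprotic species, pH ≈ ½(pKa₁ + pKa₂) = ½(7.26 + 12.38) = 9.82.

pH = 9.82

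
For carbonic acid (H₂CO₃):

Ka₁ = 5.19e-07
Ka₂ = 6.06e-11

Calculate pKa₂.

pKa₂ = -log(Ka₂) = -log(6.06e-11) = 10.22.

pK_{a2} = 10.22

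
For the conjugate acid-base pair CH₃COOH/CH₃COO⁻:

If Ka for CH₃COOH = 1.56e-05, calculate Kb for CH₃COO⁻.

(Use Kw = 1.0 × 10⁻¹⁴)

For a conjugate pair Ka × Kb = Kw, so Kb = Kw/Ka = 1.0 × 10⁻¹⁴ / 1.56e-05 = 6.41e-10.

K_b = 6.41e-10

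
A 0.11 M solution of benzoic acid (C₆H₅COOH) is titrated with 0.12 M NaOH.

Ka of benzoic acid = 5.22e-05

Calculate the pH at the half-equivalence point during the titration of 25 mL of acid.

At half-equivalence [HA] = [A⁻], so Henderson-Hasselbalch gives pH = pKa = -log(5.22e-05) = 4.28.

pH = pKa = 4.28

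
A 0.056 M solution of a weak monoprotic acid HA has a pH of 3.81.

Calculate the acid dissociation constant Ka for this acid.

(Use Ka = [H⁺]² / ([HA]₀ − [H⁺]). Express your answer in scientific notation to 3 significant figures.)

[H⁺] = 10^(−pH) = 10^(−3.81) = 1.549e-04 M. For HA ⇌ H⁺ + A⁻, Ka = [H⁺][A⁻]/[HA] = [H⁺]² / ([HA]₀ − [H⁺]) = (1.549e-04)² / (0.056 − 1.549e-04) = 4.30e-07.

K_a = 4.30e-07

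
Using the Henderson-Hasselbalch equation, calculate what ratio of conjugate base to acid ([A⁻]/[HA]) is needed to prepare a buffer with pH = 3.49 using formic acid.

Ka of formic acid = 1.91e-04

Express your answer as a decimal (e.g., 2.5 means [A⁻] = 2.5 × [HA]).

pKa = -log(1.91e-04) = 3.7190. pH = pKa + log([A⁻]/[HA]), so log([A⁻]/[HA]) = pH − pKa = 3.49 − 3.7190 = -0.2290. [A⁻]/[HA] = 10^(-0.2290) = 0.590

[A⁻]/[HA] = 0.590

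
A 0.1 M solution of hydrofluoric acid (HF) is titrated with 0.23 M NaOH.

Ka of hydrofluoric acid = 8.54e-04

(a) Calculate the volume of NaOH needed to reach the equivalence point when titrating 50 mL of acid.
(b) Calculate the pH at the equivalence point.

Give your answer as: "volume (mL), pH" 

moles acid = 0.1 × 50/1000 = 0.005 mol; V_base = moles/0.23 × 1000 = 21.7 mL. At equivalence only the conjugate base is present: [A⁻] = 0.005/0.072 = 6.9697e-02 M. Kb = Kw/Ka = 1.17e-11; [OH⁻] = √(Kb × [A⁻]) = 9.0340e-07; pOH = 6.04; pH = 14 - pOH = 7.96.

V = 21.7 mL, pH = 7.96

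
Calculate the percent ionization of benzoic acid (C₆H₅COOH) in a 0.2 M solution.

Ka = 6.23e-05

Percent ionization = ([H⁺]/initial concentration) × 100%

Using Ka equilibrium: x² + Ka×x - Ka×C = 0. Solving: [H⁺] = 3.4989e-03. Percent = (3.4989e-03/0.2) × 100

Percent ionization = 1.75%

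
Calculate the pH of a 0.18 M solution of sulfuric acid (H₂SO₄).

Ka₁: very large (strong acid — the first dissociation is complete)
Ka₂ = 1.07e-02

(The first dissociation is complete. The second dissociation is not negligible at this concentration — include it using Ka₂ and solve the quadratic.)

First dissociation is complete: [H⁺]₀ = [HSO₄⁻]₀ = C = 0.18 M. Second dissociation HSO₄⁻ ⇌ H⁺ + SO₄²⁻: let x = [SO₄²⁻]. Ka₂ = (C + x)·x / (C − x) = 1.07e-02 → x² + (C + Ka₂)·x − Ka₂·C = 0 → x² + 0.19070·x − 1.926e-03 = 0. x = (−0.19070 + √(0.19070² + 4 × 1.926e-03)) / 2 = 9.6149e-03 M. [H⁺] = C + x = 0.18 + 9.6149e-03 = 1.8961e-01 M. pH = -log(1.8961e-01) = 0.72.

pH = 0.72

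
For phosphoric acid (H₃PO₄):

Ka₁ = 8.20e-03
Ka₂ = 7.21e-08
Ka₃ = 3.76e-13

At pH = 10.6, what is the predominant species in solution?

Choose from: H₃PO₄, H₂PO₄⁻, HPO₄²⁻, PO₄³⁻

pKa₁ = 2.09, pKa₂ = 7.14, pKa₃ = 12.42. For a polyprotic acid the predominant species crosses at each pKa: below pKa_n the protonated form dominates, above it the deprotonated form does. At pH = 10.6, the predominant species is HPO₄²⁻.

HPO₄²⁻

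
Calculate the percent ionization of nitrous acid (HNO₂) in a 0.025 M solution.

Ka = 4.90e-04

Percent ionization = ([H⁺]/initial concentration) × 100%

Using Ka equilibrium: x² + Ka×x - Ka×C = 0. Solving: [H⁺] = 3.2636e-03. Percent = (3.2636e-03/0.025) × 100

Percent ionization = 13.1%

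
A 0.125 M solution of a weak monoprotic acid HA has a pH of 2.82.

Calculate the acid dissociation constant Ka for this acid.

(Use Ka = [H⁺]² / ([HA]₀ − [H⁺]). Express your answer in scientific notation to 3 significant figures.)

[H⁺] = 10^(−pH) = 10^(−2.82) = 1.514e-03 M. For HA ⇌ H⁺ + A⁻, Ka = [H⁺][A⁻]/[HA] = [H⁺]² / ([HA]₀ − [H⁺]) = (1.514e-03)² / (0.125 − 1.514e-03) = 1.86e-05.

K_a = 1.86e-05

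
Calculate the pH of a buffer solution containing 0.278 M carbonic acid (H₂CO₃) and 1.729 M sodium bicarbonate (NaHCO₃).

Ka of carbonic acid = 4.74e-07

pKa = -log(4.74e-07) = 6.32. pH = pKa + log([A⁻]/[HA]) = 6.32 + log(1.729/0.278)

pH = 7.12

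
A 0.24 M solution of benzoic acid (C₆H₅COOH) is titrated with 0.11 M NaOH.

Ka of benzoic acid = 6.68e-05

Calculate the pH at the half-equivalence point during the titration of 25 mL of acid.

At half-equivalence [HA] = [A⁻], so Henderson-Hasselbalch gives pH = pKa = -log(6.68e-05) = 4.18.

pH = pKa = 4.18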